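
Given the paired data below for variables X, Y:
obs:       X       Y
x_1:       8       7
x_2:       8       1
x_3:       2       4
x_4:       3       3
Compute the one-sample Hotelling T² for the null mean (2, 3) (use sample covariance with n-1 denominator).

Step 1 — sample mean vector:
  mean(X) = (8 + 8 + 2 + 3) / 4 = 21/4 = 5.25
  mean(Y) = (7 + 1 + 4 + 3) / 4 = 15/4 = 3.75
  x̄ = (5.25, 3.75),  deviation x̄ - mu_0 = (5.25, 3.75) - (2, 3) = (3.25, 0.75).

Step 2 — sample covariance matrix, S[i,j] = (1/(n-1)) · Σ_k (x_{k,i} - mean_i) · (x_{k,j} - mean_j), divisor n-1 = 3:
  S[X,X] = ((2.75)·(2.75) + (2.75)·(2.75) + (-3.25)·(-3.25) + (-2.25)·(-2.25)) / 3 = 30.75/3 = 10.25
  S[X,Y] = ((2.75)·(3.25) + (2.75)·(-2.75) + (-3.25)·(0.25) + (-2.25)·(-0.75)) / 3 = 2.25/3 = 0.75
  S[Y,Y] = ((3.25)·(3.25) + (-2.75)·(-2.75) + (0.25)·(0.25) + (-0.75)·(-0.75)) / 3 = 18.75/3 = 6.25
  S = [[10.25, 0.75],
 [0.75, 6.25]].

Step 3 — invert S. det(S) = 10.25·6.25 - (0.75)² = 63.5.
  S^{-1} = (1/det) · [[d, -b], [-b, a]] = [[0.0984, -0.0118],
 [-0.0118, 0.1614]].

Step 4 — quadratic form (x̄ - mu_0)^T · S^{-1} · (x̄ - mu_0):
  S^{-1} · (x̄ - mu_0) = (0.311, 0.0827),
  (x̄ - mu_0)^T · [...] = (3.25)·(0.311) + (0.75)·(0.0827) = 1.0728.

Step 5 — scale by n: T² = 4 · 1.0728 = 4.2913.

T² ≈ 4.2913


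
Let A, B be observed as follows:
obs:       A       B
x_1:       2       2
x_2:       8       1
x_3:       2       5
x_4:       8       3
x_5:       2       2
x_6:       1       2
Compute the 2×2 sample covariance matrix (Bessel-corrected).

Step 1 — column means:
  mean(A) = (2 + 8 + 2 + 8 + 2 + 1) / 6 = 23/6 = 3.8333
  mean(B) = (2 + 1 + 5 + 3 + 2 + 2) / 6 = 15/6 = 2.5

Step 2 — sample covariance S[i,j] = (1/(n-1)) · Σ_k (x_{k,i} - mean_i) · (x_{k,j} - mean_j), with n-1 = 5.
  S[A,A] = ((-1.8333)·(-1.8333) + (4.1667)·(4.1667) + (-1.8333)·(-1.8333) + (4.1667)·(4.1667) + (-1.8333)·(-1.8333) + (-2.8333)·(-2.8333)) / 5 = 52.8333/5 = 10.5667
  S[A,B] = ((-1.8333)·(-0.5) + (4.1667)·(-1.5) + (-1.8333)·(2.5) + (4.1667)·(0.5) + (-1.8333)·(-0.5) + (-2.8333)·(-0.5)) / 5 = -5.5/5 = -1.1
  S[B,B] = ((-0.5)·(-0.5) + (-1.5)·(-1.5) + (2.5)·(2.5) + (0.5)·(0.5) + (-0.5)·(-0.5) + (-0.5)·(-0.5)) / 5 = 9.5/5 = 1.9

S is symmetric (S[j,i] = S[i,j]). Assembling:

S = [[10.5667, -1.1],
 [-1.1, 1.9]]


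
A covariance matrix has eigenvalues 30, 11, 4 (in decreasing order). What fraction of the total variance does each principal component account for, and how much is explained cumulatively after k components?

Step 1 — total variance = trace(Sigma) = Σ λ_i = 30 + 11 + 4 = 45.

Step 2 — fraction explained by component i = λ_i / Σ λ:
  PC1: 30/45 = 0.6667
  PC2: 11/45 = 0.2444
  PC3: 4/45 = 0.0889

Step 3 — cumulative fraction after k components = (λ_1 + ... + λ_k) / Σ λ:
  k = 1: 30/45 = 0.6667
  k = 2: (30 + 11)/45 = 41/45 = 0.9111
  k = 3: (30 + 11 + 4)/45 = 45/45 = 1

Summary (fraction, with percent):

explained: PC1 0.6667 (66.67%), PC2 0.2444 (24.44%), PC3 0.0889 (8.89%);  cumulative: 0.6667, 0.9111, 1


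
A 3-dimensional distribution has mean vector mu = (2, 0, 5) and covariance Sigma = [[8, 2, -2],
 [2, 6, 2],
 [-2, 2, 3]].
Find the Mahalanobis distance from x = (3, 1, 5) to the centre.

Step 1 — centre the observation: (x - mu) = (1, 1, 0).

Step 2 — invert Sigma (cofactor / det for 3×3, or solve directly):
  Sigma^{-1} = [[0.2333, -0.1667, 0.2667],
 [-0.1667, 0.3333, -0.3333],
 [0.2667, -0.3333, 0.7333]].

Step 3 — form the quadratic (x - mu)^T · Sigma^{-1} · (x - mu):
  Sigma^{-1} · (x - mu) = (0.0667, 0.1667, -0.0667).
  (x - mu)^T · [Sigma^{-1} · (x - mu)] = (1)·(0.0667) + (1)·(0.1667) + (0)·(-0.0667) = 0.2333.

Step 4 — take square root: d = √(0.2333) ≈ 0.483.

d(x, mu) = √(0.2333) ≈ 0.483


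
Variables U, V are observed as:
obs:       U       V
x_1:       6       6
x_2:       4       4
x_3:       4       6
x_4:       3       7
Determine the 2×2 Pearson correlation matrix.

Step 1 — column means:
  mean(U) = (6 + 4 + 4 + 3) / 4 = 17/4 = 4.25
  mean(V) = (6 + 4 + 6 + 7) / 4 = 23/4 = 5.75

Step 2 — sample variances and covariances s[i,j] = (1/(n-1)) · Σ_k (x_{k,i} - mean_i) · (x_{k,j} - mean_j), with n-1 = 3:
  s[U,U] = ((1.75)·(1.75) + (-0.25)·(-0.25) + (-0.25)·(-0.25) + (-1.25)·(-1.25)) / 3 = 4.75/3 = 1.5833
  s[U,V] = ((1.75)·(0.25) + (-0.25)·(-1.75) + (-0.25)·(0.25) + (-1.25)·(1.25)) / 3 = -0.75/3 = -0.25
  s[V,V] = ((0.25)·(0.25) + (-1.75)·(-1.75) + (0.25)·(0.25) + (1.25)·(1.25)) / 3 = 4.75/3 = 1.5833
  Sample standard deviations s_i = √(s[i,i]):
  s(U) = √(1.5833) = 1.2583
  s(V) = √(1.5833) = 1.2583

Step 3 — r_{ij} = s_{ij} / (s_i · s_j):
  r[U,U] = 1 (diagonal).
  r[U,V] = -0.25 / (1.2583 · 1.2583) = -0.25 / 1.5833 = -0.1579
  r[V,V] = 1 (diagonal).

R is symmetric with unit diagonal. Assembling:

R = [[1, -0.1579],
 [-0.1579, 1]]


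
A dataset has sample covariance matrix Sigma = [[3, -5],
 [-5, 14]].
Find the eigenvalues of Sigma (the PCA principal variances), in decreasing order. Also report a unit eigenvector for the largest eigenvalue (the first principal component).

Step 1 — characteristic polynomial of 2×2 Sigma:
  det(Sigma - λI) = λ² - trace · λ + det = 0.
  trace = 3 + 14 = 17, det = 3·14 - (-5)² = 17.
Step 2 — discriminant:
  Δ = trace² - 4·det = 289 - 68 = 221.
Step 3 — eigenvalues:
  λ = (trace ± √Δ)/2 = (17 ± 14.8661)/2,
  λ_1 = 15.933,  λ_2 = 1.067.

Step 4 — unit eigenvector for λ_1: solve (Sigma - λ_1 I)v = 0. First row:
  (3 - 15.933)·v_x + (-5)·v_y = 0, i.e. (-12.933)·v_x + (-5)·v_y = 0,
  so v ∝ (b, λ_1 - a) = (-5, 12.933); multiply by -1 so the first entry is positive: u = (5, -12.933).
  ||u|| = √((5)² + (-12.933)²) = √(192.2634) ≈ 13.8659,
  v_1 = u/||u|| ≈ (0.3606, -0.9327) (||v_1|| = 1).

λ_1 = 15.933,  λ_2 = 1.067;  v_1 ≈ (0.3606, -0.9327)


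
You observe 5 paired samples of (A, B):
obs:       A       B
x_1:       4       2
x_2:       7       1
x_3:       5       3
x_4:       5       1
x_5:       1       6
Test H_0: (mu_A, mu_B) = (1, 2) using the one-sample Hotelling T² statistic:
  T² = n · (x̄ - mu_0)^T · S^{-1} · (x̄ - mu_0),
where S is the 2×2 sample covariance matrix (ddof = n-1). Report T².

Step 1 — sample mean vector:
  mean(A) = (4 + 7 + 5 + 5 + 1) / 5 = 22/5 = 4.4
  mean(B) = (2 + 1 + 3 + 1 + 6) / 5 = 13/5 = 2.6
  x̄ = (4.4, 2.6),  deviation x̄ - mu_0 = (4.4, 2.6) - (1, 2) = (3.4, 0.6).

Step 2 — sample covariance matrix, S[i,j] = (1/(n-1)) · Σ_k (x_{k,i} - mean_i) · (x_{k,j} - mean_j), divisor n-1 = 4:
  S[A,A] = ((-0.4)·(-0.4) + (2.6)·(2.6) + (0.6)·(0.6) + (0.6)·(0.6) + (-3.4)·(-3.4)) / 4 = 19.2/4 = 4.8
  S[A,B] = ((-0.4)·(-0.6) + (2.6)·(-1.6) + (0.6)·(0.4) + (0.6)·(-1.6) + (-3.4)·(3.4)) / 4 = -16.2/4 = -4.05
  S[B,B] = ((-0.6)·(-0.6) + (-1.6)·(-1.6) + (0.4)·(0.4) + (-1.6)·(-1.6) + (3.4)·(3.4)) / 4 = 17.2/4 = 4.3
  S = [[4.8, -4.05],
 [-4.05, 4.3]].

Step 3 — invert S. det(S) = 4.8·4.3 - (-4.05)² = 4.2375.
  S^{-1} = (1/det) · [[d, -b], [-b, a]] = [[1.0147, 0.9558],
 [0.9558, 1.1327]].

Step 4 — quadratic form (x̄ - mu_0)^T · S^{-1} · (x̄ - mu_0):
  S^{-1} · (x̄ - mu_0) = (4.0236, 3.9292),
  (x̄ - mu_0)^T · [...] = (3.4)·(4.0236) + (0.6)·(3.9292) = 16.0378.

Step 5 — scale by n: T² = 5 · 16.0378 = 80.1888.

T² ≈ 80.1888


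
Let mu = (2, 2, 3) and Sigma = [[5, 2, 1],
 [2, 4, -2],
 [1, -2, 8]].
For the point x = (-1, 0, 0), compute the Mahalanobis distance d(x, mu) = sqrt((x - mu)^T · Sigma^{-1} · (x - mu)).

Step 1 — centre the observation: (x - mu) = (-3, -2, -3).

Step 2 — invert Sigma (cofactor / det for 3×3, or solve directly):
  Sigma^{-1} = [[0.2917, -0.1875, -0.0833],
 [-0.1875, 0.4062, 0.125],
 [-0.0833, 0.125, 0.1667]].

Step 3 — form the quadratic (x - mu)^T · Sigma^{-1} · (x - mu):
  Sigma^{-1} · (x - mu) = (-0.25, -0.625, -0.5).
  (x - mu)^T · [Sigma^{-1} · (x - mu)] = (-3)·(-0.25) + (-2)·(-0.625) + (-3)·(-0.5) = 3.5.

Step 4 — take square root: d = √(3.5) ≈ 1.8708.

d(x, mu) = √(3.5) ≈ 1.8708


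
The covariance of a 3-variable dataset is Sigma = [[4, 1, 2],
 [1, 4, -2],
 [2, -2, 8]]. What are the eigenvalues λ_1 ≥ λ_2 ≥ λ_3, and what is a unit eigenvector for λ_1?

Step 1 — characteristic polynomial p(λ) = det(λI - Sigma) = λ³ - tr·λ² + c_1·λ - det, where tr = trace, c_1 = sum of the principal 2×2 minors, det = det(Sigma):
  tr = 4 + 4 + 8 = 16,
  c_1 = (4·4 - (1)²) + (4·8 - (2)²) + (4·8 - (-2)²) = 15 + 28 + 28 = 71,
  det = 4·(4·8 - (-2)²) - (1)·((1)·8 - (-2)·(2)) + (2)·((1)·(-2) - 4·(2)) = 4·(28) - (1)·(12) + (2)·(-10) = 80.
  So p(λ) = λ³ - 16λ² + 71λ - 80.
Step 2 — look for an integer root (rational root theorem: any rational root is an integer divisor of 80). Testing λ = 5:
  p(5) = 125 - 400 + 355 - 80 = 0  ✓
  Dividing out (λ - 5): p(λ) = (λ - 5)(λ² - 11λ + 16).
Step 3 — remaining eigenvalues from the quadratic λ² - 11λ + 16 = 0:
  Δ = 11² - 4·16 = 121 - 64 = 57,  λ = (11 ± √57)/2 = (11 ± 7.5498)/2 ≈ 9.2749 or 1.7251.
  Sorted: λ_1 = 9.2749,  λ_2 = 5,  λ_3 = 1.7251  (check: sum = 16 = tr ✓).

Step 4 — unit eigenvector for λ_1 ≈ 9.2749: v spans the null space of (Sigma - λ_1 I), whose rows are
  r_1 = (-5.2749, 1, 2),  r_2 = (1, -5.2749, -2),  r_3 = (2, -2, -1.2749).
  v is orthogonal to every row, so take v ∝ r_1 × r_2 = ((1)·(-2) - (2)·(-5.2749), (2)·(1) - (-5.2749)·(-2), (-5.2749)·(-5.2749) - (1)·(1)) ≈ (8.5498, -8.5498, 26.8248).
  Let u = (8.5498, -8.5498, 26.8248).
  ||u|| = √((8.5498)² + (-8.5498)² + (26.8248)²) = √(865.7666) ≈ 29.4239,  v_1 = u/||u|| ≈ (0.2906, -0.2906, 0.9117) (||v_1|| = 1).

λ_1 = 9.2749,  λ_2 = 5,  λ_3 = 1.7251;  v_1 ≈ (0.2906, -0.2906, 0.9117)


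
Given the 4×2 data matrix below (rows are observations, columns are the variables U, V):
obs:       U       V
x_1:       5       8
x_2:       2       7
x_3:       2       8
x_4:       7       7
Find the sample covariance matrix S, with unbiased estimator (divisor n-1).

Step 1 — column means:
  mean(U) = (5 + 2 + 2 + 7) / 4 = 16/4 = 4
  mean(V) = (8 + 7 + 8 + 7) / 4 = 30/4 = 7.5

Step 2 — sample covariance S[i,j] = (1/(n-1)) · Σ_k (x_{k,i} - mean_i) · (x_{k,j} - mean_j), with n-1 = 3.
  S[U,U] = ((1)·(1) + (-2)·(-2) + (-2)·(-2) + (3)·(3)) / 3 = 18/3 = 6
  S[U,V] = ((1)·(0.5) + (-2)·(-0.5) + (-2)·(0.5) + (3)·(-0.5)) / 3 = -1/3 = -0.3333
  S[V,V] = ((0.5)·(0.5) + (-0.5)·(-0.5) + (0.5)·(0.5) + (-0.5)·(-0.5)) / 3 = 1/3 = 0.3333

S is symmetric (S[j,i] = S[i,j]). Assembling:

S = [[6, -0.3333],
 [-0.3333, 0.3333]]


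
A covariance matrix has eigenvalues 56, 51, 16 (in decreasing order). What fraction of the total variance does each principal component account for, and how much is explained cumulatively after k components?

Step 1 — total variance = trace(Sigma) = Σ λ_i = 56 + 51 + 16 = 123.

Step 2 — fraction explained by component i = λ_i / Σ λ:
  PC1: 56/123 = 0.4553
  PC2: 51/123 = 0.4146
  PC3: 16/123 = 0.1301

Step 3 — cumulative fraction after k components = (λ_1 + ... + λ_k) / Σ λ:
  k = 1: 56/123 = 0.4553
  k = 2: (56 + 51)/123 = 107/123 = 0.8699
  k = 3: (56 + 51 + 16)/123 = 123/123 = 1

Summary (fraction, with percent):

explained: PC1 0.4553 (45.53%), PC2 0.4146 (41.46%), PC3 0.1301 (13.01%);  cumulative: 0.4553, 0.8699, 1


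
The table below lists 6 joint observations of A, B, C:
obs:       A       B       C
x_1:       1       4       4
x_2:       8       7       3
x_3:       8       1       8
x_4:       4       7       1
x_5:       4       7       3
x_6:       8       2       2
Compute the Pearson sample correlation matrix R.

Step 1 — column means:
  mean(A) = (1 + 8 + 8 + 4 + 4 + 8) / 6 = 33/6 = 5.5
  mean(B) = (4 + 7 + 1 + 7 + 7 + 2) / 6 = 28/6 = 4.6667
  mean(C) = (4 + 3 + 8 + 1 + 3 + 2) / 6 = 21/6 = 3.5

Step 2 — sample variances and covariances s[i,j] = (1/(n-1)) · Σ_k (x_{k,i} - mean_i) · (x_{k,j} - mean_j), with n-1 = 5:
  s[A,A] = ((-4.5)·(-4.5) + (2.5)·(2.5) + (2.5)·(2.5) + (-1.5)·(-1.5) + (-1.5)·(-1.5) + (2.5)·(2.5)) / 5 = 43.5/5 = 8.7
  s[A,B] = ((-4.5)·(-0.6667) + (2.5)·(2.3333) + (2.5)·(-3.6667) + (-1.5)·(2.3333) + (-1.5)·(2.3333) + (2.5)·(-2.6667)) / 5 = -14/5 = -2.8
  s[A,C] = ((-4.5)·(0.5) + (2.5)·(-0.5) + (2.5)·(4.5) + (-1.5)·(-2.5) + (-1.5)·(-0.5) + (2.5)·(-1.5)) / 5 = 8.5/5 = 1.7
  s[B,B] = ((-0.6667)·(-0.6667) + (2.3333)·(2.3333) + (-3.6667)·(-3.6667) + (2.3333)·(2.3333) + (2.3333)·(2.3333) + (-2.6667)·(-2.6667)) / 5 = 37.3333/5 = 7.4667
  s[B,C] = ((-0.6667)·(0.5) + (2.3333)·(-0.5) + (-3.6667)·(4.5) + (2.3333)·(-2.5) + (2.3333)·(-0.5) + (-2.6667)·(-1.5)) / 5 = -21/5 = -4.2
  s[C,C] = ((0.5)·(0.5) + (-0.5)·(-0.5) + (4.5)·(4.5) + (-2.5)·(-2.5) + (-0.5)·(-0.5) + (-1.5)·(-1.5)) / 5 = 29.5/5 = 5.9
  Sample standard deviations s_i = √(s[i,i]):
  s(A) = √(8.7) = 2.9496
  s(B) = √(7.4667) = 2.7325
  s(C) = √(5.9) = 2.429

Step 3 — r_{ij} = s_{ij} / (s_i · s_j):
  r[A,A] = 1 (diagonal).
  r[A,B] = -2.8 / (2.9496 · 2.7325) = -2.8 / 8.0598 = -0.3474
  r[A,C] = 1.7 / (2.9496 · 2.429) = 1.7 / 7.1645 = 0.2373
  r[B,B] = 1 (diagonal).
  r[B,C] = -4.2 / (2.7325 · 2.429) = -4.2 / 6.6373 = -0.6328
  r[C,C] = 1 (diagonal).

R is symmetric with unit diagonal. Assembling:

R = [[1, -0.3474, 0.2373],
 [-0.3474, 1, -0.6328],
 [0.2373, -0.6328, 1]]


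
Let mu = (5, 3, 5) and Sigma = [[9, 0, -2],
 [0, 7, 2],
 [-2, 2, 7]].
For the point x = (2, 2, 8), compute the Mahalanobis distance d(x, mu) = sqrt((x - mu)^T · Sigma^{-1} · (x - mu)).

Step 1 — centre the observation: (x - mu) = (-3, -1, 3).

Step 2 — invert Sigma (cofactor / det for 3×3, or solve directly):
  Sigma^{-1} = [[0.1194, -0.0106, 0.0371],
 [-0.0106, 0.1565, -0.0477],
 [0.0371, -0.0477, 0.1671]].

Step 3 — form the quadratic (x - mu)^T · Sigma^{-1} · (x - mu):
  Sigma^{-1} · (x - mu) = (-0.2361, -0.2679, 0.4377).
  (x - mu)^T · [Sigma^{-1} · (x - mu)] = (-3)·(-0.2361) + (-1)·(-0.2679) + (3)·(0.4377) = 2.2891.

Step 4 — take square root: d = √(2.2891) ≈ 1.513.

d(x, mu) = √(2.2891) ≈ 1.513


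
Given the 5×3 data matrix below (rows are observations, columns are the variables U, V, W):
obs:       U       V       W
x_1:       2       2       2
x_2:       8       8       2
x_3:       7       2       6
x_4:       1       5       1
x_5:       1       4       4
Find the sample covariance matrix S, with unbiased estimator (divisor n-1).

Step 1 — column means:
  mean(U) = (2 + 8 + 7 + 1 + 1) / 5 = 19/5 = 3.8
  mean(V) = (2 + 8 + 2 + 5 + 4) / 5 = 21/5 = 4.2
  mean(W) = (2 + 2 + 6 + 1 + 4) / 5 = 15/5 = 3

Step 2 — sample covariance S[i,j] = (1/(n-1)) · Σ_k (x_{k,i} - mean_i) · (x_{k,j} - mean_j), with n-1 = 4.
  S[U,U] = ((-1.8)·(-1.8) + (4.2)·(4.2) + (3.2)·(3.2) + (-2.8)·(-2.8) + (-2.8)·(-2.8)) / 4 = 46.8/4 = 11.7
  S[U,V] = ((-1.8)·(-2.2) + (4.2)·(3.8) + (3.2)·(-2.2) + (-2.8)·(0.8) + (-2.8)·(-0.2)) / 4 = 11.2/4 = 2.8
  S[U,W] = ((-1.8)·(-1) + (4.2)·(-1) + (3.2)·(3) + (-2.8)·(-2) + (-2.8)·(1)) / 4 = 10/4 = 2.5
  S[V,V] = ((-2.2)·(-2.2) + (3.8)·(3.8) + (-2.2)·(-2.2) + (0.8)·(0.8) + (-0.2)·(-0.2)) / 4 = 24.8/4 = 6.2
  S[V,W] = ((-2.2)·(-1) + (3.8)·(-1) + (-2.2)·(3) + (0.8)·(-2) + (-0.2)·(1)) / 4 = -10/4 = -2.5
  S[W,W] = ((-1)·(-1) + (-1)·(-1) + (3)·(3) + (-2)·(-2) + (1)·(1)) / 4 = 16/4 = 4

S is symmetric (S[j,i] = S[i,j]). Assembling:

S = [[11.7, 2.8, 2.5],
 [2.8, 6.2, -2.5],
 [2.5, -2.5, 4]]


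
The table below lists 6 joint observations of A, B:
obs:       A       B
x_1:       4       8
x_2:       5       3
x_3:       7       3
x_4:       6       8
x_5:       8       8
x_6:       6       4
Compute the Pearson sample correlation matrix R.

Step 1 — column means:
  mean(A) = (4 + 5 + 7 + 6 + 8 + 6) / 6 = 36/6 = 6
  mean(B) = (8 + 3 + 3 + 8 + 8 + 4) / 6 = 34/6 = 5.6667

Step 2 — sample variances and covariances s[i,j] = (1/(n-1)) · Σ_k (x_{k,i} - mean_i) · (x_{k,j} - mean_j), with n-1 = 5:
  s[A,A] = ((-2)·(-2) + (-1)·(-1) + (1)·(1) + (0)·(0) + (2)·(2) + (0)·(0)) / 5 = 10/5 = 2
  s[A,B] = ((-2)·(2.3333) + (-1)·(-2.6667) + (1)·(-2.6667) + (0)·(2.3333) + (2)·(2.3333) + (0)·(-1.6667)) / 5 = 0/5 = 0
  s[B,B] = ((2.3333)·(2.3333) + (-2.6667)·(-2.6667) + (-2.6667)·(-2.6667) + (2.3333)·(2.3333) + (2.3333)·(2.3333) + (-1.6667)·(-1.6667)) / 5 = 33.3333/5 = 6.6667
  Sample standard deviations s_i = √(s[i,i]):
  s(A) = √(2) = 1.4142
  s(B) = √(6.6667) = 2.582

Step 3 — r_{ij} = s_{ij} / (s_i · s_j):
  r[A,A] = 1 (diagonal).
  r[A,B] = 0 / (1.4142 · 2.582) = 0 / 3.6515 = 0
  r[B,B] = 1 (diagonal).

R is symmetric with unit diagonal. Assembling:

R = [[1, 0],
 [0, 1]]


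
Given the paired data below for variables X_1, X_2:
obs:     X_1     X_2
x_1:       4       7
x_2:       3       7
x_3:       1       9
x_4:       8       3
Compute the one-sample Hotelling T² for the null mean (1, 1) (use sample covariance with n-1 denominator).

Step 1 — sample mean vector:
  mean(X_1) = (4 + 3 + 1 + 8) / 4 = 16/4 = 4
  mean(X_2) = (7 + 7 + 9 + 3) / 4 = 26/4 = 6.5
  x̄ = (4, 6.5),  deviation x̄ - mu_0 = (4, 6.5) - (1, 1) = (3, 5.5).

Step 2 — sample covariance matrix, S[i,j] = (1/(n-1)) · Σ_k (x_{k,i} - mean_i) · (x_{k,j} - mean_j), divisor n-1 = 3:
  S[X_1,X_1] = ((0)·(0) + (-1)·(-1) + (-3)·(-3) + (4)·(4)) / 3 = 26/3 = 8.6667
  S[X_1,X_2] = ((0)·(0.5) + (-1)·(0.5) + (-3)·(2.5) + (4)·(-3.5)) / 3 = -22/3 = -7.3333
  S[X_2,X_2] = ((0.5)·(0.5) + (0.5)·(0.5) + (2.5)·(2.5) + (-3.5)·(-3.5)) / 3 = 19/3 = 6.3333
  S = [[8.6667, -7.3333],
 [-7.3333, 6.3333]].

Step 3 — invert S. det(S) = 8.6667·6.3333 - (-7.3333)² = 1.1111.
  S^{-1} = (1/det) · [[d, -b], [-b, a]] = [[5.7, 6.6],
 [6.6, 7.8]].

Step 4 — quadratic form (x̄ - mu_0)^T · S^{-1} · (x̄ - mu_0):
  S^{-1} · (x̄ - mu_0) = (53.4, 62.7),
  (x̄ - mu_0)^T · [...] = (3)·(53.4) + (5.5)·(62.7) = 505.05.

Step 5 — scale by n: T² = 4 · 505.05 = 2020.2.

T² ≈ 2020.2


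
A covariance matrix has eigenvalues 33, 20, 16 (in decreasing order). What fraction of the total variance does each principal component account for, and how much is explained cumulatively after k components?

Step 1 — total variance = trace(Sigma) = Σ λ_i = 33 + 20 + 16 = 69.

Step 2 — fraction explained by component i = λ_i / Σ λ:
  PC1: 33/69 = 0.4783
  PC2: 20/69 = 0.2899
  PC3: 16/69 = 0.2319

Step 3 — cumulative fraction after k components = (λ_1 + ... + λ_k) / Σ λ:
  k = 1: 33/69 = 0.4783
  k = 2: (33 + 20)/69 = 53/69 = 0.7681
  k = 3: (33 + 20 + 16)/69 = 69/69 = 1

Summary (fraction, with percent):

explained: PC1 0.4783 (47.83%), PC2 0.2899 (28.99%), PC3 0.2319 (23.19%);  cumulative: 0.4783, 0.7681, 1


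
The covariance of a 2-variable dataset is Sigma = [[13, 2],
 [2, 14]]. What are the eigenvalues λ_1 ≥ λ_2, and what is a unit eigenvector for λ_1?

Step 1 — characteristic polynomial of 2×2 Sigma:
  det(Sigma - λI) = λ² - trace · λ + det = 0.
  trace = 13 + 14 = 27, det = 13·14 - (2)² = 178.
Step 2 — discriminant:
  Δ = trace² - 4·det = 729 - 712 = 17.
Step 3 — eigenvalues:
  λ = (trace ± √Δ)/2 = (27 ± 4.1231)/2,
  λ_1 = 15.5616,  λ_2 = 11.4384.

Step 4 — unit eigenvector for λ_1: solve (Sigma - λ_1 I)v = 0. First row:
  (13 - 15.5616)·v_x + (2)·v_y = 0, i.e. (-2.5616)·v_x + (2)·v_y = 0,
  so v ∝ (b, λ_1 - a) = (2, 2.5616) = u.
  ||u|| = √((2)² + (2.5616)²) = √(10.5616) ≈ 3.2499,
  v_1 = u/||u|| ≈ (0.6154, 0.7882) (||v_1|| = 1).

λ_1 = 15.5616,  λ_2 = 11.4384;  v_1 ≈ (0.6154, 0.7882)


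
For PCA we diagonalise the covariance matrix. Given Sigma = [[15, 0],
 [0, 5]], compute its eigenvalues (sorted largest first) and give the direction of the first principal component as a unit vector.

Step 1 — characteristic polynomial of 2×2 Sigma:
  det(Sigma - λI) = λ² - trace · λ + det = 0.
  trace = 15 + 5 = 20, det = 15·5 - (0)² = 75.
Step 2 — discriminant:
  Δ = trace² - 4·det = 400 - 300 = 100.
Step 3 — eigenvalues:
  λ = (trace ± √Δ)/2 = (20 ± 10)/2,
  λ_1 = 15,  λ_2 = 5.

Step 4 — unit eigenvector for λ_1: Sigma is diagonal, so its eigenvectors are the coordinate axes. λ_1 = 15 is the diagonal entry on the first coordinate axis, hence
  v_1 = (1, 0) (||v_1|| = 1).

λ_1 = 15,  λ_2 = 5;  v_1 ≈ (1, 0)


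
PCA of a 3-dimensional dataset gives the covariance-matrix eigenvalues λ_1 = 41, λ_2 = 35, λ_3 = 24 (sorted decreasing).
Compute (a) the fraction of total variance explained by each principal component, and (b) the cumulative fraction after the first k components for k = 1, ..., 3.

Step 1 — total variance = trace(Sigma) = Σ λ_i = 41 + 35 + 24 = 100.

Step 2 — fraction explained by component i = λ_i / Σ λ:
  PC1: 41/100 = 0.41
  PC2: 35/100 = 0.35
  PC3: 24/100 = 0.24

Step 3 — cumulative fraction after k components = (λ_1 + ... + λ_k) / Σ λ:
  k = 1: 41/100 = 0.41
  k = 2: (41 + 35)/100 = 76/100 = 0.76
  k = 3: (41 + 35 + 24)/100 = 100/100 = 1

Summary (fraction, with percent):

explained: PC1 0.41 (41%), PC2 0.35 (35%), PC3 0.24 (24%);  cumulative: 0.41, 0.76, 1


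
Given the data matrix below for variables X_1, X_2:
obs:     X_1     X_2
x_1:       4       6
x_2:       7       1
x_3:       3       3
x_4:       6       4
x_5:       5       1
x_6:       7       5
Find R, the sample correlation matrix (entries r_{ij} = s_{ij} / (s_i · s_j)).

Step 1 — column means:
  mean(X_1) = (4 + 7 + 3 + 6 + 5 + 7) / 6 = 32/6 = 5.3333
  mean(X_2) = (6 + 1 + 3 + 4 + 1 + 5) / 6 = 20/6 = 3.3333

Step 2 — sample variances and covariances s[i,j] = (1/(n-1)) · Σ_k (x_{k,i} - mean_i) · (x_{k,j} - mean_j), with n-1 = 5:
  s[X_1,X_1] = ((-1.3333)·(-1.3333) + (1.6667)·(1.6667) + (-2.3333)·(-2.3333) + (0.6667)·(0.6667) + (-0.3333)·(-0.3333) + (1.6667)·(1.6667)) / 5 = 13.3333/5 = 2.6667
  s[X_1,X_2] = ((-1.3333)·(2.6667) + (1.6667)·(-2.3333) + (-2.3333)·(-0.3333) + (0.6667)·(0.6667) + (-0.3333)·(-2.3333) + (1.6667)·(1.6667)) / 5 = -2.6667/5 = -0.5333
  s[X_2,X_2] = ((2.6667)·(2.6667) + (-2.3333)·(-2.3333) + (-0.3333)·(-0.3333) + (0.6667)·(0.6667) + (-2.3333)·(-2.3333) + (1.6667)·(1.6667)) / 5 = 21.3333/5 = 4.2667
  Sample standard deviations s_i = √(s[i,i]):
  s(X_1) = √(2.6667) = 1.633
  s(X_2) = √(4.2667) = 2.0656

Step 3 — r_{ij} = s_{ij} / (s_i · s_j):
  r[X_1,X_1] = 1 (diagonal).
  r[X_1,X_2] = -0.5333 / (1.633 · 2.0656) = -0.5333 / 3.3731 = -0.1581
  r[X_2,X_2] = 1 (diagonal).

R is symmetric with unit diagonal. Assembling:

R = [[1, -0.1581],
 [-0.1581, 1]]


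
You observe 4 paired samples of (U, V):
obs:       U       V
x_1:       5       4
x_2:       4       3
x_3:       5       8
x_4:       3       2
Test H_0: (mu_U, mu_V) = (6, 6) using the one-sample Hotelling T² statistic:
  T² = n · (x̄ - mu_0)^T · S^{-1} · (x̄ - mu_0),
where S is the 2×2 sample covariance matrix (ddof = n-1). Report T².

Step 1 — sample mean vector:
  mean(U) = (5 + 4 + 5 + 3) / 4 = 17/4 = 4.25
  mean(V) = (4 + 3 + 8 + 2) / 4 = 17/4 = 4.25
  x̄ = (4.25, 4.25),  deviation x̄ - mu_0 = (4.25, 4.25) - (6, 6) = (-1.75, -1.75).

Step 2 — sample covariance matrix, S[i,j] = (1/(n-1)) · Σ_k (x_{k,i} - mean_i) · (x_{k,j} - mean_j), divisor n-1 = 3:
  S[U,U] = ((0.75)·(0.75) + (-0.25)·(-0.25) + (0.75)·(0.75) + (-1.25)·(-1.25)) / 3 = 2.75/3 = 0.9167
  S[U,V] = ((0.75)·(-0.25) + (-0.25)·(-1.25) + (0.75)·(3.75) + (-1.25)·(-2.25)) / 3 = 5.75/3 = 1.9167
  S[V,V] = ((-0.25)·(-0.25) + (-1.25)·(-1.25) + (3.75)·(3.75) + (-2.25)·(-2.25)) / 3 = 20.75/3 = 6.9167
  S = [[0.9167, 1.9167],
 [1.9167, 6.9167]].

Step 3 — invert S. det(S) = 0.9167·6.9167 - (1.9167)² = 2.6667.
  S^{-1} = (1/det) · [[d, -b], [-b, a]] = [[2.5938, -0.7188],
 [-0.7188, 0.3438]].

Step 4 — quadratic form (x̄ - mu_0)^T · S^{-1} · (x̄ - mu_0):
  S^{-1} · (x̄ - mu_0) = (-3.2813, 0.6563),
  (x̄ - mu_0)^T · [...] = (-1.75)·(-3.2813) + (-1.75)·(0.6563) = 4.5938.

Step 5 — scale by n: T² = 4 · 4.5938 = 18.375.

T² ≈ 18.375


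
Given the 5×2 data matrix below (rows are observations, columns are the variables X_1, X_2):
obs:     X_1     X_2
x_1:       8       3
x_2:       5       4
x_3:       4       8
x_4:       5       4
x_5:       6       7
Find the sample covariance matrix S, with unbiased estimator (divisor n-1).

Step 1 — column means:
  mean(X_1) = (8 + 5 + 4 + 5 + 6) / 5 = 28/5 = 5.6
  mean(X_2) = (3 + 4 + 8 + 4 + 7) / 5 = 26/5 = 5.2

Step 2 — sample covariance S[i,j] = (1/(n-1)) · Σ_k (x_{k,i} - mean_i) · (x_{k,j} - mean_j), with n-1 = 4.
  S[X_1,X_1] = ((2.4)·(2.4) + (-0.6)·(-0.6) + (-1.6)·(-1.6) + (-0.6)·(-0.6) + (0.4)·(0.4)) / 4 = 9.2/4 = 2.3
  S[X_1,X_2] = ((2.4)·(-2.2) + (-0.6)·(-1.2) + (-1.6)·(2.8) + (-0.6)·(-1.2) + (0.4)·(1.8)) / 4 = -7.6/4 = -1.9
  S[X_2,X_2] = ((-2.2)·(-2.2) + (-1.2)·(-1.2) + (2.8)·(2.8) + (-1.2)·(-1.2) + (1.8)·(1.8)) / 4 = 18.8/4 = 4.7

S is symmetric (S[j,i] = S[i,j]). Assembling:

S = [[2.3, -1.9],
 [-1.9, 4.7]]


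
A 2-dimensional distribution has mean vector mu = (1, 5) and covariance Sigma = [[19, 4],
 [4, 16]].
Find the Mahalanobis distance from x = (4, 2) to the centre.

Step 1 — centre the observation: (x - mu) = (3, -3).

Step 2 — invert Sigma. det(Sigma) = 19·16 - (4)² = 288.
  Sigma^{-1} = (1/det) · [[d, -b], [-b, a]] = [[0.0556, -0.0139],
 [-0.0139, 0.066]].

Step 3 — form the quadratic (x - mu)^T · Sigma^{-1} · (x - mu):
  Sigma^{-1} · (x - mu) = (0.2083, -0.2396).
  (x - mu)^T · [Sigma^{-1} · (x - mu)] = (3)·(0.2083) + (-3)·(-0.2396) = 1.3438.

Step 4 — take square root: d = √(1.3438) ≈ 1.1592.

d(x, mu) = √(1.3438) ≈ 1.1592


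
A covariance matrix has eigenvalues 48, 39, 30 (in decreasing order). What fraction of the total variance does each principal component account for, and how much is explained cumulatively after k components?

Step 1 — total variance = trace(Sigma) = Σ λ_i = 48 + 39 + 30 = 117.

Step 2 — fraction explained by component i = λ_i / Σ λ:
  PC1: 48/117 = 0.4103
  PC2: 39/117 = 0.3333
  PC3: 30/117 = 0.2564

Step 3 — cumulative fraction after k components = (λ_1 + ... + λ_k) / Σ λ:
  k = 1: 48/117 = 0.4103
  k = 2: (48 + 39)/117 = 87/117 = 0.7436
  k = 3: (48 + 39 + 30)/117 = 117/117 = 1

Summary (fraction, with percent):

explained: PC1 0.4103 (41.03%), PC2 0.3333 (33.33%), PC3 0.2564 (25.64%);  cumulative: 0.4103, 0.7436, 1


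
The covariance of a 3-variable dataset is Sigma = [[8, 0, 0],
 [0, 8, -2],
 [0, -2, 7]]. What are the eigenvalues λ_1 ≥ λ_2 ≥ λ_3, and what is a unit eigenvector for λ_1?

Step 1 — characteristic polynomial p(λ) = det(λI - Sigma) = λ³ - tr·λ² + c_1·λ - det, where tr = trace, c_1 = sum of the principal 2×2 minors, det = det(Sigma):
  tr = 8 + 8 + 7 = 23,
  c_1 = (8·8 - (0)²) + (8·7 - (0)²) + (8·7 - (-2)²) = 64 + 56 + 52 = 172,
  det = 8·(8·7 - (-2)²) - (0)·((0)·7 - (-2)·(0)) + (0)·((0)·(-2) - 8·(0)) = 8·(52) - (0)·(0) + (0)·(0) = 416.
  So p(λ) = λ³ - 23λ² + 172λ - 416.
Step 2 — look for an integer root (rational root theorem: any rational root is an integer divisor of 416). Testing λ = 8:
  p(8) = 512 - 1472 + 1376 - 416 = 0  ✓
  Dividing out (λ - 8): p(λ) = (λ - 8)(λ² - 15λ + 52).
Step 3 — remaining eigenvalues from the quadratic λ² - 15λ + 52 = 0:
  Δ = 15² - 4·52 = 225 - 208 = 17,  λ = (15 ± √17)/2 = (15 ± 4.1231)/2 ≈ 9.5616 or 5.4384.
  Sorted: λ_1 = 9.5616,  λ_2 = 8,  λ_3 = 5.4384  (check: sum = 23 = tr ✓).

Step 4 — unit eigenvector for λ_1 ≈ 9.5616: v spans the null space of (Sigma - λ_1 I), whose rows are
  r_1 = (-1.5616, 0, 0),  r_2 = (0, -1.5616, -2),  r_3 = (0, -2, -2.5616).
  v is orthogonal to every row, so take v ∝ r_1 × r_2 = ((0)·(-2) - (0)·(-1.5616), (0)·(0) - (-1.5616)·(-2), (-1.5616)·(-1.5616) - (0)·(0)) ≈ (0, -3.1231, 2.4384).
  Rescale (multiply by -1 so the first nonzero entry is positive): u = (0, 3.1231, -2.4384).
  ||u|| = √((0)² + (3.1231)² + (-2.4384)²) = √(15.6998) ≈ 3.9623,  v_1 = u/||u|| ≈ (0, 0.7882, -0.6154) (||v_1|| = 1).

λ_1 = 9.5616,  λ_2 = 8,  λ_3 = 5.4384;  v_1 ≈ (0, 0.7882, -0.6154)


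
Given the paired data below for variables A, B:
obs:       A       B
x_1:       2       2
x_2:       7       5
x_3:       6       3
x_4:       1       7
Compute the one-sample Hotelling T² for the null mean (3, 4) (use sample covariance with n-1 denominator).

Step 1 — sample mean vector:
  mean(A) = (2 + 7 + 6 + 1) / 4 = 16/4 = 4
  mean(B) = (2 + 5 + 3 + 7) / 4 = 17/4 = 4.25
  x̄ = (4, 4.25),  deviation x̄ - mu_0 = (4, 4.25) - (3, 4) = (1, 0.25).

Step 2 — sample covariance matrix, S[i,j] = (1/(n-1)) · Σ_k (x_{k,i} - mean_i) · (x_{k,j} - mean_j), divisor n-1 = 3:
  S[A,A] = ((-2)·(-2) + (3)·(3) + (2)·(2) + (-3)·(-3)) / 3 = 26/3 = 8.6667
  S[A,B] = ((-2)·(-2.25) + (3)·(0.75) + (2)·(-1.25) + (-3)·(2.75)) / 3 = -4/3 = -1.3333
  S[B,B] = ((-2.25)·(-2.25) + (0.75)·(0.75) + (-1.25)·(-1.25) + (2.75)·(2.75)) / 3 = 14.75/3 = 4.9167
  S = [[8.6667, -1.3333],
 [-1.3333, 4.9167]].

Step 3 — invert S. det(S) = 8.6667·4.9167 - (-1.3333)² = 40.8333.
  S^{-1} = (1/det) · [[d, -b], [-b, a]] = [[0.1204, 0.0327],
 [0.0327, 0.2122]].

Step 4 — quadratic form (x̄ - mu_0)^T · S^{-1} · (x̄ - mu_0):
  S^{-1} · (x̄ - mu_0) = (0.1286, 0.0857),
  (x̄ - mu_0)^T · [...] = (1)·(0.1286) + (0.25)·(0.0857) = 0.15.

Step 5 — scale by n: T² = 4 · 0.15 = 0.6.

T² ≈ 0.6


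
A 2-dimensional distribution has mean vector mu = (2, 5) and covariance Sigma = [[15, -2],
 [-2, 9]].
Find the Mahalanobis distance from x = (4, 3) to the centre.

Step 1 — centre the observation: (x - mu) = (2, -2).

Step 2 — invert Sigma. det(Sigma) = 15·9 - (-2)² = 131.
  Sigma^{-1} = (1/det) · [[d, -b], [-b, a]] = [[0.0687, 0.0153],
 [0.0153, 0.1145]].

Step 3 — form the quadratic (x - mu)^T · Sigma^{-1} · (x - mu):
  Sigma^{-1} · (x - mu) = (0.1069, -0.1985).
  (x - mu)^T · [Sigma^{-1} · (x - mu)] = (2)·(0.1069) + (-2)·(-0.1985) = 0.6107.

Step 4 — take square root: d = √(0.6107) ≈ 0.7815.

d(x, mu) = √(0.6107) ≈ 0.7815


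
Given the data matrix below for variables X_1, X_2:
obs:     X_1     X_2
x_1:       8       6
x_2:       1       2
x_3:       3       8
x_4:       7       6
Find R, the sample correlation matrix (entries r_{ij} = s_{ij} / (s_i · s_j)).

Step 1 — column means:
  mean(X_1) = (8 + 1 + 3 + 7) / 4 = 19/4 = 4.75
  mean(X_2) = (6 + 2 + 8 + 6) / 4 = 22/4 = 5.5

Step 2 — sample variances and covariances s[i,j] = (1/(n-1)) · Σ_k (x_{k,i} - mean_i) · (x_{k,j} - mean_j), with n-1 = 3:
  s[X_1,X_1] = ((3.25)·(3.25) + (-3.75)·(-3.75) + (-1.75)·(-1.75) + (2.25)·(2.25)) / 3 = 32.75/3 = 10.9167
  s[X_1,X_2] = ((3.25)·(0.5) + (-3.75)·(-3.5) + (-1.75)·(2.5) + (2.25)·(0.5)) / 3 = 11.5/3 = 3.8333
  s[X_2,X_2] = ((0.5)·(0.5) + (-3.5)·(-3.5) + (2.5)·(2.5) + (0.5)·(0.5)) / 3 = 19/3 = 6.3333
  Sample standard deviations s_i = √(s[i,i]):
  s(X_1) = √(10.9167) = 3.304
  s(X_2) = √(6.3333) = 2.5166

Step 3 — r_{ij} = s_{ij} / (s_i · s_j):
  r[X_1,X_1] = 1 (diagonal).
  r[X_1,X_2] = 3.8333 / (3.304 · 2.5166) = 3.8333 / 8.315 = 0.461
  r[X_2,X_2] = 1 (diagonal).

R is symmetric with unit diagonal. Assembling:

R = [[1, 0.461],
 [0.461, 1]]


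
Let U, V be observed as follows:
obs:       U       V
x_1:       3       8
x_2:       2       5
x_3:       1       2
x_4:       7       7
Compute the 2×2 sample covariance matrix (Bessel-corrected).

Step 1 — column means:
  mean(U) = (3 + 2 + 1 + 7) / 4 = 13/4 = 3.25
  mean(V) = (8 + 5 + 2 + 7) / 4 = 22/4 = 5.5

Step 2 — sample covariance S[i,j] = (1/(n-1)) · Σ_k (x_{k,i} - mean_i) · (x_{k,j} - mean_j), with n-1 = 3.
  S[U,U] = ((-0.25)·(-0.25) + (-1.25)·(-1.25) + (-2.25)·(-2.25) + (3.75)·(3.75)) / 3 = 20.75/3 = 6.9167
  S[U,V] = ((-0.25)·(2.5) + (-1.25)·(-0.5) + (-2.25)·(-3.5) + (3.75)·(1.5)) / 3 = 13.5/3 = 4.5
  S[V,V] = ((2.5)·(2.5) + (-0.5)·(-0.5) + (-3.5)·(-3.5) + (1.5)·(1.5)) / 3 = 21/3 = 7

S is symmetric (S[j,i] = S[i,j]). Assembling:

S = [[6.9167, 4.5],
 [4.5, 7]]


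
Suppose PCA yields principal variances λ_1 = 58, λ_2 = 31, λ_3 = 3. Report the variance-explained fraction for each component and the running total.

Step 1 — total variance = trace(Sigma) = Σ λ_i = 58 + 31 + 3 = 92.

Step 2 — fraction explained by component i = λ_i / Σ λ:
  PC1: 58/92 = 0.6304
  PC2: 31/92 = 0.337
  PC3: 3/92 = 0.0326

Step 3 — cumulative fraction after k components = (λ_1 + ... + λ_k) / Σ λ:
  k = 1: 58/92 = 0.6304
  k = 2: (58 + 31)/92 = 89/92 = 0.9674
  k = 3: (58 + 31 + 3)/92 = 92/92 = 1

Summary (fraction, with percent):

explained: PC1 0.6304 (63.04%), PC2 0.337 (33.7%), PC3 0.0326 (3.26%);  cumulative: 0.6304, 0.9674, 1


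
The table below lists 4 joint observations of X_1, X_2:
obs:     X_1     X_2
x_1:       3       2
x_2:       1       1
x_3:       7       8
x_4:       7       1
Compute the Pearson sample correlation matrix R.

Step 1 — column means:
  mean(X_1) = (3 + 1 + 7 + 7) / 4 = 18/4 = 4.5
  mean(X_2) = (2 + 1 + 8 + 1) / 4 = 12/4 = 3

Step 2 — sample variances and covariances s[i,j] = (1/(n-1)) · Σ_k (x_{k,i} - mean_i) · (x_{k,j} - mean_j), with n-1 = 3:
  s[X_1,X_1] = ((-1.5)·(-1.5) + (-3.5)·(-3.5) + (2.5)·(2.5) + (2.5)·(2.5)) / 3 = 27/3 = 9
  s[X_1,X_2] = ((-1.5)·(-1) + (-3.5)·(-2) + (2.5)·(5) + (2.5)·(-2)) / 3 = 16/3 = 5.3333
  s[X_2,X_2] = ((-1)·(-1) + (-2)·(-2) + (5)·(5) + (-2)·(-2)) / 3 = 34/3 = 11.3333
  Sample standard deviations s_i = √(s[i,i]):
  s(X_1) = √(9) = 3
  s(X_2) = √(11.3333) = 3.3665

Step 3 — r_{ij} = s_{ij} / (s_i · s_j):
  r[X_1,X_1] = 1 (diagonal).
  r[X_1,X_2] = 5.3333 / (3 · 3.3665) = 5.3333 / 10.0995 = 0.5281
  r[X_2,X_2] = 1 (diagonal).

R is symmetric with unit diagonal. Assembling:

R = [[1, 0.5281],
 [0.5281, 1]]


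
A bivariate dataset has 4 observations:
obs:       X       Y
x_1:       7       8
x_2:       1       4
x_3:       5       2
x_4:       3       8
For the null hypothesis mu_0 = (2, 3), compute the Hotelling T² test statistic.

Step 1 — sample mean vector:
  mean(X) = (7 + 1 + 5 + 3) / 4 = 16/4 = 4
  mean(Y) = (8 + 4 + 2 + 8) / 4 = 22/4 = 5.5
  x̄ = (4, 5.5),  deviation x̄ - mu_0 = (4, 5.5) - (2, 3) = (2, 2.5).

Step 2 — sample covariance matrix, S[i,j] = (1/(n-1)) · Σ_k (x_{k,i} - mean_i) · (x_{k,j} - mean_j), divisor n-1 = 3:
  S[X,X] = ((3)·(3) + (-3)·(-3) + (1)·(1) + (-1)·(-1)) / 3 = 20/3 = 6.6667
  S[X,Y] = ((3)·(2.5) + (-3)·(-1.5) + (1)·(-3.5) + (-1)·(2.5)) / 3 = 6/3 = 2
  S[Y,Y] = ((2.5)·(2.5) + (-1.5)·(-1.5) + (-3.5)·(-3.5) + (2.5)·(2.5)) / 3 = 27/3 = 9
  S = [[6.6667, 2],
 [2, 9]].

Step 3 — invert S. det(S) = 6.6667·9 - (2)² = 56.
  S^{-1} = (1/det) · [[d, -b], [-b, a]] = [[0.1607, -0.0357],
 [-0.0357, 0.119]].

Step 4 — quadratic form (x̄ - mu_0)^T · S^{-1} · (x̄ - mu_0):
  S^{-1} · (x̄ - mu_0) = (0.2321, 0.2262),
  (x̄ - mu_0)^T · [...] = (2)·(0.2321) + (2.5)·(0.2262) = 1.0298.

Step 5 — scale by n: T² = 4 · 1.0298 = 4.119.

T² ≈ 4.119


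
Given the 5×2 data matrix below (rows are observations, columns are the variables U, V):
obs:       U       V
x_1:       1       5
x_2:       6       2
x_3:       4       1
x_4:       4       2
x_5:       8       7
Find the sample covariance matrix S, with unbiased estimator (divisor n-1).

Step 1 — column means:
  mean(U) = (1 + 6 + 4 + 4 + 8) / 5 = 23/5 = 4.6
  mean(V) = (5 + 2 + 1 + 2 + 7) / 5 = 17/5 = 3.4

Step 2 — sample covariance S[i,j] = (1/(n-1)) · Σ_k (x_{k,i} - mean_i) · (x_{k,j} - mean_j), with n-1 = 4.
  S[U,U] = ((-3.6)·(-3.6) + (1.4)·(1.4) + (-0.6)·(-0.6) + (-0.6)·(-0.6) + (3.4)·(3.4)) / 4 = 27.2/4 = 6.8
  S[U,V] = ((-3.6)·(1.6) + (1.4)·(-1.4) + (-0.6)·(-2.4) + (-0.6)·(-1.4) + (3.4)·(3.6)) / 4 = 6.8/4 = 1.7
  S[V,V] = ((1.6)·(1.6) + (-1.4)·(-1.4) + (-2.4)·(-2.4) + (-1.4)·(-1.4) + (3.6)·(3.6)) / 4 = 25.2/4 = 6.3

S is symmetric (S[j,i] = S[i,j]). Assembling:

S = [[6.8, 1.7],
 [1.7, 6.3]]


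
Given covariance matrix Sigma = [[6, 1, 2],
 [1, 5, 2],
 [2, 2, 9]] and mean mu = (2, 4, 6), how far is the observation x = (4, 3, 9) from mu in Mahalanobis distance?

Step 1 — centre the observation: (x - mu) = (2, -1, 3).

Step 2 — invert Sigma (cofactor / det for 3×3, or solve directly):
  Sigma^{-1} = [[0.1822, -0.0222, -0.0356],
 [-0.0222, 0.2222, -0.0444],
 [-0.0356, -0.0444, 0.1289]].

Step 3 — form the quadratic (x - mu)^T · Sigma^{-1} · (x - mu):
  Sigma^{-1} · (x - mu) = (0.28, -0.4, 0.36).
  (x - mu)^T · [Sigma^{-1} · (x - mu)] = (2)·(0.28) + (-1)·(-0.4) + (3)·(0.36) = 2.04.

Step 4 — take square root: d = √(2.04) ≈ 1.4283.

d(x, mu) = √(2.04) ≈ 1.4283


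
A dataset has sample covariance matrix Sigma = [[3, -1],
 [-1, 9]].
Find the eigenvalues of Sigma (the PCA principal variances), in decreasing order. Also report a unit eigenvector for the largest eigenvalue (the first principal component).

Step 1 — characteristic polynomial of 2×2 Sigma:
  det(Sigma - λI) = λ² - trace · λ + det = 0.
  trace = 3 + 9 = 12, det = 3·9 - (-1)² = 26.
Step 2 — discriminant:
  Δ = trace² - 4·det = 144 - 104 = 40.
Step 3 — eigenvalues:
  λ = (trace ± √Δ)/2 = (12 ± 6.3246)/2,
  λ_1 = 9.1623,  λ_2 = 2.8377.

Step 4 — unit eigenvector for λ_1: solve (Sigma - λ_1 I)v = 0. First row:
  (3 - 9.1623)·v_x + (-1)·v_y = 0, i.e. (-6.1623)·v_x + (-1)·v_y = 0,
  so v ∝ (b, λ_1 - a) = (-1, 6.1623); multiply by -1 so the first entry is positive: u = (1, -6.1623).
  ||u|| = √((1)² + (-6.1623)²) = √(38.9737) ≈ 6.2429,
  v_1 = u/||u|| ≈ (0.1602, -0.9871) (||v_1|| = 1).

λ_1 = 9.1623,  λ_2 = 2.8377;  v_1 ≈ (0.1602, -0.9871)


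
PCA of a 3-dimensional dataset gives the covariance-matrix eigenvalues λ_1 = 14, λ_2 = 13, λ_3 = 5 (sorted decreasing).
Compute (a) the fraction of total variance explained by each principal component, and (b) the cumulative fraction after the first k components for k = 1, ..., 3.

Step 1 — total variance = trace(Sigma) = Σ λ_i = 14 + 13 + 5 = 32.

Step 2 — fraction explained by component i = λ_i / Σ λ:
  PC1: 14/32 = 0.4375
  PC2: 13/32 = 0.4062
  PC3: 5/32 = 0.1562

Step 3 — cumulative fraction after k components = (λ_1 + ... + λ_k) / Σ λ:
  k = 1: 14/32 = 0.4375
  k = 2: (14 + 13)/32 = 27/32 = 0.8438
  k = 3: (14 + 13 + 5)/32 = 32/32 = 1

Summary (fraction, with percent):

explained: PC1 0.4375 (43.75%), PC2 0.4062 (40.62%), PC3 0.1562 (15.62%);  cumulative: 0.4375, 0.8438, 1


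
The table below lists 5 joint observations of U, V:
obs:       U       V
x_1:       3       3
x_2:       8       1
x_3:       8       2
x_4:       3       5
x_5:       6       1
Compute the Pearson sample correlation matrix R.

Step 1 — column means:
  mean(U) = (3 + 8 + 8 + 3 + 6) / 5 = 28/5 = 5.6
  mean(V) = (3 + 1 + 2 + 5 + 1) / 5 = 12/5 = 2.4

Step 2 — sample variances and covariances s[i,j] = (1/(n-1)) · Σ_k (x_{k,i} - mean_i) · (x_{k,j} - mean_j), with n-1 = 4:
  s[U,U] = ((-2.6)·(-2.6) + (2.4)·(2.4) + (2.4)·(2.4) + (-2.6)·(-2.6) + (0.4)·(0.4)) / 4 = 25.2/4 = 6.3
  s[U,V] = ((-2.6)·(0.6) + (2.4)·(-1.4) + (2.4)·(-0.4) + (-2.6)·(2.6) + (0.4)·(-1.4)) / 4 = -13.2/4 = -3.3
  s[V,V] = ((0.6)·(0.6) + (-1.4)·(-1.4) + (-0.4)·(-0.4) + (2.6)·(2.6) + (-1.4)·(-1.4)) / 4 = 11.2/4 = 2.8
  Sample standard deviations s_i = √(s[i,i]):
  s(U) = √(6.3) = 2.51
  s(V) = √(2.8) = 1.6733

Step 3 — r_{ij} = s_{ij} / (s_i · s_j):
  r[U,U] = 1 (diagonal).
  r[U,V] = -3.3 / (2.51 · 1.6733) = -3.3 / 4.2 = -0.7857
  r[V,V] = 1 (diagonal).

R is symmetric with unit diagonal. Assembling:

R = [[1, -0.7857],
 [-0.7857, 1]]


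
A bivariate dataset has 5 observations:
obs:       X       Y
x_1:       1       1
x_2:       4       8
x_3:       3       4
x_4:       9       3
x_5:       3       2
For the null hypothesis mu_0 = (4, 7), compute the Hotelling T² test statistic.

Step 1 — sample mean vector:
  mean(X) = (1 + 4 + 3 + 9 + 3) / 5 = 20/5 = 4
  mean(Y) = (1 + 8 + 4 + 3 + 2) / 5 = 18/5 = 3.6
  x̄ = (4, 3.6),  deviation x̄ - mu_0 = (4, 3.6) - (4, 7) = (0, -3.4).

Step 2 — sample covariance matrix, S[i,j] = (1/(n-1)) · Σ_k (x_{k,i} - mean_i) · (x_{k,j} - mean_j), divisor n-1 = 4:
  S[X,X] = ((-3)·(-3) + (0)·(0) + (-1)·(-1) + (5)·(5) + (-1)·(-1)) / 4 = 36/4 = 9
  S[X,Y] = ((-3)·(-2.6) + (0)·(4.4) + (-1)·(0.4) + (5)·(-0.6) + (-1)·(-1.6)) / 4 = 6/4 = 1.5
  S[Y,Y] = ((-2.6)·(-2.6) + (4.4)·(4.4) + (0.4)·(0.4) + (-0.6)·(-0.6) + (-1.6)·(-1.6)) / 4 = 29.2/4 = 7.3
  S = [[9, 1.5],
 [1.5, 7.3]].

Step 3 — invert S. det(S) = 9·7.3 - (1.5)² = 63.45.
  S^{-1} = (1/det) · [[d, -b], [-b, a]] = [[0.1151, -0.0236],
 [-0.0236, 0.1418]].

Step 4 — quadratic form (x̄ - mu_0)^T · S^{-1} · (x̄ - mu_0):
  S^{-1} · (x̄ - mu_0) = (0.0804, -0.4823),
  (x̄ - mu_0)^T · [...] = (0)·(0.0804) + (-3.4)·(-0.4823) = 1.6397.

Step 5 — scale by n: T² = 5 · 1.6397 = 8.1986.

T² ≈ 8.1986
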